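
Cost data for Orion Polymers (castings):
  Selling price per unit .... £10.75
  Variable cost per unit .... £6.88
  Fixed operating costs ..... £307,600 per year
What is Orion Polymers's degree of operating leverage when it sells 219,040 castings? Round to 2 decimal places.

Contribution at this volume is 219,040 × £3.87 = £847,684.80.
Subtracting fixed costs: EBIT = £847,684.80 − £307,600 = £540,084.80.
Degree of operating leverage = £847,684.80 / £540,084.80 = 1.5695.

1.57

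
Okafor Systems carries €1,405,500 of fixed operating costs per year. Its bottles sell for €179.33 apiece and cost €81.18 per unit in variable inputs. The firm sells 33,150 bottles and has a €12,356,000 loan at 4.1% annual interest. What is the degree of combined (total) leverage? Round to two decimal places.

2.43

At 33,150 units, contribution = 33,150 × €98.15 = €3,253,672.50.
EBIT = €3,253,672.50 − €1,405,500 = €1,848,172.50. Interest = €506,596.00.
DOL = €3,253,672.50 ÷ €1,848,172.50 = 1.7605; DFL = €1,848,172.50 ÷ €1,341,576.50 = 1.3776.
Combined leverage = 1.7605 × 1.3776 = 2.4253.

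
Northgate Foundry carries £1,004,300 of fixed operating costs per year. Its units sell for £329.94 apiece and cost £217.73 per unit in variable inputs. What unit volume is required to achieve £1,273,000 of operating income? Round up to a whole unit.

20,295 units

Unit CM = price − variable cost = £329.94 − £217.73 = £112.21.
Need Q such that Q × £112.21 − £1,004,300 = £1,273,000, i.e. Q = £2,277,300 / £112.21 = 20,294.98 → 20,295.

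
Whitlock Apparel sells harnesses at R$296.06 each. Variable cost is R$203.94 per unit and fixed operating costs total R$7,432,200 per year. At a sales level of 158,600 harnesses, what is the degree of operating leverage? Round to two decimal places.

2.04

Contribution at this volume is 158,600 × R$92.12 = R$14,610,232.00.
Subtracting fixed costs: EBIT = R$14,610,232.00 − R$7,432,200 = R$7,178,032.00.
So DOL = total CM / EBIT = R$14,610,232.00 / R$7,178,032.00 = 2.0354.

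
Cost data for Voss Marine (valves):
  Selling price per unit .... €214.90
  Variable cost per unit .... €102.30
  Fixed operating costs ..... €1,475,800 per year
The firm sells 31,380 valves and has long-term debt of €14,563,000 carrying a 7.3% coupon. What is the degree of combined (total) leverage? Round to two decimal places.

3.55

Contribution at this volume is 31,380 × €112.60 = €3,533,388.00.
Operating income = contribution − fixed costs = €3,533,388.00 − €1,475,800 = €2,057,588.00. Interest = €1,063,099.00, so EBIT − I = €994,489.00.
DCL = contribution ÷ (EBIT − I) = €3,533,388.00 ÷ €994,489.00 = 3.5530.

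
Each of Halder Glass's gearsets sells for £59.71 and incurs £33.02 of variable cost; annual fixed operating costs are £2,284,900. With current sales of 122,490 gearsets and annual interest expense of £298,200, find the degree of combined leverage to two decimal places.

At 122,490 units, contribution = 122,490 × £26.69 = £3,269,258.10.
EBIT = £3,269,258.10 − £2,284,900 = £984,358.10. Interest = £298,200.00, so EBIT − I = £686,158.10.
Degree of total leverage = total CM / (EBIT − interest) = £3,269,258.10 / £686,158.10 = 4.7646.

4.76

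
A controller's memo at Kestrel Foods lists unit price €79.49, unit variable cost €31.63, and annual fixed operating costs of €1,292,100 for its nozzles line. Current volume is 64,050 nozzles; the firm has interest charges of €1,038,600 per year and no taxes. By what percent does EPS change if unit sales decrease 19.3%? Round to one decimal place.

Total contribution margin = 64,050 × €47.86 = €3,065,433.00.
Operating income = contribution − fixed costs = €3,065,433.00 − €1,292,100 = €1,773,333.00.
After interest of €1,038,600.00, pre-tax earnings = €734,733.00.
DCL = total CM / (EBIT − I) = €3,065,433.00 / €734,733.00 = 4.1722.
EPS therefore changes by 4.1722 × (-19.3%) = -80.5%.

-80.5%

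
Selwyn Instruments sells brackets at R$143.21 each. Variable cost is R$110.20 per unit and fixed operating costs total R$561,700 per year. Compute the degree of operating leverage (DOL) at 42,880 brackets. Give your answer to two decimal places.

Total contribution margin = 42,880 × R$33.01 = R$1,415,468.80.
Operating income = contribution − fixed costs = R$1,415,468.80 − R$561,700 = R$853,768.80.
Degree of operating leverage = R$1,415,468.80 / R$853,768.80 = 1.6579.

1.66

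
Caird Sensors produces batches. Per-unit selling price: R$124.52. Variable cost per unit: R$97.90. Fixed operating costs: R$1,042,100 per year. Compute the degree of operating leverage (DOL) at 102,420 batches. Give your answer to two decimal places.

1.62

Contribution at this volume is 102,420 × R$26.62 = R$2,726,420.40.
Subtracting fixed costs: EBIT = R$2,726,420.40 − R$1,042,100 = R$1,684,320.40.
Degree of operating leverage = R$2,726,420.40 / R$1,684,320.40 = 1.6187.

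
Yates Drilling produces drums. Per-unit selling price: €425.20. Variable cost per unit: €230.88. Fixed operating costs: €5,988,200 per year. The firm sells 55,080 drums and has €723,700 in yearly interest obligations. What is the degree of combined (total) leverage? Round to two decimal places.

Contribution at this volume is 55,080 × €194.32 = €10,703,145.60.
EBIT = €10,703,145.60 − €5,988,200 = €4,714,945.60. Interest = €723,700.00, so EBIT − I = €3,991,245.60.
Degree of total leverage = total CM / (EBIT − interest) = €10,703,145.60 / €3,991,245.60 = 2.6817.

2.68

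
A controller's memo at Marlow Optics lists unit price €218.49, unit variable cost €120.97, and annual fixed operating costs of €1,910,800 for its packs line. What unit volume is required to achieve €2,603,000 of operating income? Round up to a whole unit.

46,286 packs

Unit CM = price − variable cost = €218.49 − €120.97 = €97.52.
Need Q such that Q × €97.52 − €1,910,800 = €2,603,000, i.e. Q = €4,513,800 / €97.52 = 46,285.89 → 46,286.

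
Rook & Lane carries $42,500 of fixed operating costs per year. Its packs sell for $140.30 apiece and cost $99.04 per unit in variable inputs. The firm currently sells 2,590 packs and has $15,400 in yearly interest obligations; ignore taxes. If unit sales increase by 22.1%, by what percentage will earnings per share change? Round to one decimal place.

+48.2%

At 2,590 units, contribution = 2,590 × $41.26 = $106,863.40.
Operating income = contribution − fixed costs = $106,863.40 − $42,500 = $64,363.40.
Interest = $15,400.00, so EBIT − I = $48,963.40.
Degree of combined leverage = contribution ÷ (EBIT − I) = $106,863.40 ÷ $48,963.40 = 2.1825.
EPS therefore changes by 2.1825 × (+22.1%) = +48.2%.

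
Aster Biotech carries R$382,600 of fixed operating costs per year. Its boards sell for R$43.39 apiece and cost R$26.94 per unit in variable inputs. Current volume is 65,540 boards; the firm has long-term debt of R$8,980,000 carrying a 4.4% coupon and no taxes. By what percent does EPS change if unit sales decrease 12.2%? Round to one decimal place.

-43.8%

At 65,540 units, contribution = 65,540 × R$16.45 = R$1,078,133.00.
Subtracting fixed costs: EBIT = R$1,078,133.00 − R$382,600 = R$695,533.00.
After interest of R$395,120.00, pre-tax earnings = R$300,413.00.
Degree of combined leverage = contribution ÷ (EBIT − I) = R$1,078,133.00 ÷ R$300,413.00 = 3.5888.
EPS therefore changes by 3.5888 × (-12.2%) = -43.8%.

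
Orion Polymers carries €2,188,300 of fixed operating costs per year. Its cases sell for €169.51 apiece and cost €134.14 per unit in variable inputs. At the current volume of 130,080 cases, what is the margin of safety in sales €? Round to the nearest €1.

€11,562,478

Unit CM = price − variable cost = €169.51 − €134.14 = €35.37. Break-even units = €2,188,300 ÷ €35.37 = 61,868.82; break-even revenue = 61,868.82 × €169.51 = €10,487,382.90.
Current sales = 130,080 × €169.51 = €22,049,860.80.
Margin of safety = €22,049,860.80 − €10,487,382.90 = €11,562,478.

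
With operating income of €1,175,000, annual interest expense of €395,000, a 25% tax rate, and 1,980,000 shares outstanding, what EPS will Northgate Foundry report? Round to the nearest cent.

€0.30

Interest = €395,000.00, so EBT = €1,175,000 − €395,000.00 = €780,000.00.
Net income = €780,000.00 × (1 − 0.25) = €585,000.00.
Per share: €585,000.00 / 1,980,000 shares = €0.30.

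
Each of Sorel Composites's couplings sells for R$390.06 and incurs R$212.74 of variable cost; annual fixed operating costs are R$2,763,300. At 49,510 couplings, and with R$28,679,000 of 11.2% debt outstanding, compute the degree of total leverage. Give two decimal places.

Total contribution margin = 49,510 × R$177.32 = R$8,779,113.20.
EBIT = R$8,779,113.20 − R$2,763,300 = R$6,015,813.20. Interest = R$3,212,048.00, so EBIT − I = R$2,803,765.20.
DCL = contribution ÷ (EBIT − I) = R$8,779,113.20 ÷ R$2,803,765.20 = 3.1312.

3.13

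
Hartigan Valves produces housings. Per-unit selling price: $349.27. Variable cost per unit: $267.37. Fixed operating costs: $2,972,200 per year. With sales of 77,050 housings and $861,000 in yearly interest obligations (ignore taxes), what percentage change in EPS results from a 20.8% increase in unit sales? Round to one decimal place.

Total contribution margin = 77,050 × $81.90 = $6,310,395.00.
EBIT = $6,310,395.00 − $2,972,200 = $3,338,195.00.
Interest = $861,000.00, so EBIT − I = $2,477,195.00.
Degree of combined leverage = contribution ÷ (EBIT − I) = $6,310,395.00 ÷ $2,477,195.00 = 2.5474.
%ΔEPS = DCL × %ΔSales = 2.5474 × +20.8% = +53.0%.

+53.0%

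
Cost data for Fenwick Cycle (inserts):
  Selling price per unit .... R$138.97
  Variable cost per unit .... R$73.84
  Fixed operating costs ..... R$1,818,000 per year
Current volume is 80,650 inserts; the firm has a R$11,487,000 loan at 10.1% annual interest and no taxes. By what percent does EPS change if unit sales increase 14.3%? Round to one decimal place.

At 80,650 units, contribution = 80,650 × R$65.13 = R$5,252,734.50.
EBIT = R$5,252,734.50 − R$1,818,000 = R$3,434,734.50.
After interest of R$1,160,187.00, pre-tax earnings = R$2,274,547.50.
DCL = total CM / (EBIT − I) = R$5,252,734.50 / R$2,274,547.50 = 2.3094.
EPS therefore changes by 2.3094 × (+14.3%) = +33.0%.

+33.0%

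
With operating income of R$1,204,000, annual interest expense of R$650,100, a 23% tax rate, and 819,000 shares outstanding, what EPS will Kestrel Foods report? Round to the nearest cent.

R$0.52

Pre-tax income = R$1,204,000 − R$650,100.00 = R$553,900.00.
After tax at 23%: net income = R$553,900.00 × 0.77 = R$426,503.00.
EPS = R$426,503.00 ÷ 819,000 = R$0.52.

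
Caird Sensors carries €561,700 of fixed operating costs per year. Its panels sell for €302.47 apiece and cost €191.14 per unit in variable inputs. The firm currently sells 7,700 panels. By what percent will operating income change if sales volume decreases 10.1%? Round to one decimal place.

Total contribution margin = 7,700 × €111.33 = €857,241.00.
EBIT = €857,241.00 − €561,700 = €295,541.00.
Degree of operating leverage = €857,241.00 / €295,541.00 = 2.9006.
%ΔEBIT = DOL × %ΔSales = 2.9006 × -10.1% = -29.3%.

-29.3%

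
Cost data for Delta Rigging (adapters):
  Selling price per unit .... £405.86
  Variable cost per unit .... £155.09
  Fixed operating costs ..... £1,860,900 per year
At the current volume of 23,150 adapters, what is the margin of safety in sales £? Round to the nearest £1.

Unit CM = price − variable cost = £405.86 − £155.09 = £250.77. Break-even units = £1,860,900 ÷ £250.77 = 7,420.74; break-even revenue = 7,420.74 × £405.86 = £3,011,783.20.
Current sales = 23,150 × £405.86 = £9,395,659.00.
Margin of safety = £9,395,659.00 − £3,011,783.20 = £6,383,876.

£6,383,876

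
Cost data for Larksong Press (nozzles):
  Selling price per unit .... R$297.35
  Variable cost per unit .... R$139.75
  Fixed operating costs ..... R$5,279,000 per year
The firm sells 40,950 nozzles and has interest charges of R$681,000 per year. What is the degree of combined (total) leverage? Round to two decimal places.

Total contribution margin = 40,950 × R$157.60 = R$6,453,720.00.
Subtracting fixed costs: EBIT = R$6,453,720.00 − R$5,279,000 = R$1,174,720.00. Interest = R$681,000.00, so EBIT − I = R$493,720.00.
Degree of total leverage = total CM / (EBIT − interest) = R$6,453,720.00 / R$493,720.00 = 13.0716.

13.07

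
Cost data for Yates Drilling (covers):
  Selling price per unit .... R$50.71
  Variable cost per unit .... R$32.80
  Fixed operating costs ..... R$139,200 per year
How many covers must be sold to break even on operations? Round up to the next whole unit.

7,773 covers

Unit CM = price − variable cost = R$50.71 − R$32.80 = R$17.91.
Break-even Q = R$139,200 / R$17.91 = 7,772.19 → 7,773 covers.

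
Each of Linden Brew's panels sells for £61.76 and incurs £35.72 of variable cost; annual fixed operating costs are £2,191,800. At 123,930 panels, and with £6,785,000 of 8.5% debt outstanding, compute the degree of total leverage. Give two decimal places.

7.04

Total contribution margin = 123,930 × £26.04 = £3,227,137.20.
Operating income = contribution − fixed costs = £3,227,137.20 − £2,191,800 = £1,035,337.20. Interest = £576,725.00, so EBIT − I = £458,612.20.
Degree of total leverage = total CM / (EBIT − interest) = £3,227,137.20 / £458,612.20 = 7.0367.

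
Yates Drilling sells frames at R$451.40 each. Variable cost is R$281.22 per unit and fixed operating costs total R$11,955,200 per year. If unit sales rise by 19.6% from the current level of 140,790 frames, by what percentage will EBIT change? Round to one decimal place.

At 140,790 units, contribution = 140,790 × R$170.18 = R$23,959,642.20.
Operating income = contribution − fixed costs = R$23,959,642.20 − R$11,955,200 = R$12,004,442.20.
DOL = contribution ÷ EBIT = R$23,959,642.20 ÷ R$12,004,442.20 = 1.9959.
Operating income changes by 1.9959 × +19.6% = +39.1%.

+39.1%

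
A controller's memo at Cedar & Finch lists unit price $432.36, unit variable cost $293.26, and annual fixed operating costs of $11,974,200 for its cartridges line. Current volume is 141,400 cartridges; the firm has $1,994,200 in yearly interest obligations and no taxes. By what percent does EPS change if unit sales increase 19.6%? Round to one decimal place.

+67.6%

At 141,400 units, contribution = 141,400 × $139.10 = $19,668,740.00.
Operating income = contribution − fixed costs = $19,668,740.00 − $11,974,200 = $7,694,540.00.
After interest of $1,994,200.00, pre-tax earnings = $5,700,340.00.
DCL = total CM / (EBIT − I) = $19,668,740.00 / $5,700,340.00 = 3.4505.
%ΔEPS = DCL × %ΔSales = 3.4505 × +19.6% = +67.6%.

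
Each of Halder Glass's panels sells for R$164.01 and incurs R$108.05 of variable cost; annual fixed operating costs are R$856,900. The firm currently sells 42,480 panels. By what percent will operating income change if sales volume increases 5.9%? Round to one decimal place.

+9.2%

Total contribution margin = 42,480 × R$55.96 = R$2,377,180.80.
Operating income = contribution − fixed costs = R$2,377,180.80 − R$856,900 = R$1,520,280.80.
So DOL = total CM / EBIT = R$2,377,180.80 / R$1,520,280.80 = 1.5636.
Operating income changes by 1.5636 × +5.9% = +9.2%.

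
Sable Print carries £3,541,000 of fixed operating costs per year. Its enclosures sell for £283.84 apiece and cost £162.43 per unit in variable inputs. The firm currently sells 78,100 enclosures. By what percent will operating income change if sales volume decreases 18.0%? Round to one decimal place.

-28.7%

Total contribution margin = 78,100 × £121.41 = £9,482,121.00.
Subtracting fixed costs: EBIT = £9,482,121.00 − £3,541,000 = £5,941,121.00.
Degree of operating leverage = £9,482,121.00 / £5,941,121.00 = 1.5960.
Operating income changes by 1.5960 × -18.0% = -28.7%.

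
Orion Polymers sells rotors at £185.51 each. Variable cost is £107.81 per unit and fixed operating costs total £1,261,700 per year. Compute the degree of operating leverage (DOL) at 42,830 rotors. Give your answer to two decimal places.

Total contribution margin = 42,830 × £77.70 = £3,327,891.00.
Operating income = contribution − fixed costs = £3,327,891.00 − £1,261,700 = £2,066,191.00.
So DOL = total CM / EBIT = £3,327,891.00 / £2,066,191.00 = 1.6106.

1.61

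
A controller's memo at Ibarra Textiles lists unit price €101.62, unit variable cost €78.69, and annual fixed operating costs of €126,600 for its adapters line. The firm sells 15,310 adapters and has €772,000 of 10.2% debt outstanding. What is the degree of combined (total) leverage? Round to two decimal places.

2.41

Total contribution margin = 15,310 × €22.93 = €351,058.30.
EBIT = €351,058.30 − €126,600 = €224,458.30. Interest = €78,744.00.
DOL = €351,058.30 ÷ €224,458.30 = 1.5640; DFL = €224,458.30 ÷ €145,714.30 = 1.5404.
Combined leverage = 1.5640 × 1.5404 = 2.4092.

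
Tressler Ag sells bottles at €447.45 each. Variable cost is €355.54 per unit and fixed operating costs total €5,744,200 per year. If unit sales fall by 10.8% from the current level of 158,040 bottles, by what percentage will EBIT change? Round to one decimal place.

Total contribution margin = 158,040 × €91.91 = €14,525,456.40.
Subtracting fixed costs: EBIT = €14,525,456.40 − €5,744,200 = €8,781,256.40.
Degree of operating leverage = €14,525,456.40 / €8,781,256.40 = 1.6541.
%ΔEBIT = DOL × %ΔSales = 1.6541 × -10.8% = -17.9%.

-17.9%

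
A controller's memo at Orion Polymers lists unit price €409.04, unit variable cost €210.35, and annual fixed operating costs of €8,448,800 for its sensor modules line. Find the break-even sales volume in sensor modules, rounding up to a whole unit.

42,523 sensor modules

Each unit contributes €409.04 − €210.35 = €198.69.
Units to break even: €8,448,800 ÷ €198.69 = 42,522.52, rounded up to 42,523.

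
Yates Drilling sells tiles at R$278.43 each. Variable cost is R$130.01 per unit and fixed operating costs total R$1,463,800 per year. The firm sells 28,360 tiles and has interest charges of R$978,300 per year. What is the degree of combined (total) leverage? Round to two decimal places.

2.38

Total contribution margin = 28,360 × R$148.42 = R$4,209,191.20.
Operating income = contribution − fixed costs = R$4,209,191.20 − R$1,463,800 = R$2,745,391.20. Interest = R$978,300.00, so EBIT − I = R$1,767,091.20.
DCL = contribution ÷ (EBIT − I) = R$4,209,191.20 ÷ R$1,767,091.20 = 2.3820.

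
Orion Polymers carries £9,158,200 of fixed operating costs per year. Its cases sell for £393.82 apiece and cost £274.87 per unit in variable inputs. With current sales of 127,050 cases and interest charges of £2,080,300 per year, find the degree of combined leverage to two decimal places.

Contribution at this volume is 127,050 × £118.95 = £15,112,597.50.
Operating income = contribution − fixed costs = £15,112,597.50 − £9,158,200 = £5,954,397.50. Interest = £2,080,300.00, so EBIT − I = £3,874,097.50.
Degree of total leverage = total CM / (EBIT − interest) = £15,112,597.50 / £3,874,097.50 = 3.9009.

3.90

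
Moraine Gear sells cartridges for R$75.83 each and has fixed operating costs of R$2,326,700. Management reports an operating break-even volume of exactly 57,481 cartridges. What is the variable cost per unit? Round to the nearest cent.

R$35.35

Contribution per unit must be FC / Q = R$2,326,700 / 57,481 = R$40.4777.
Variable cost per unit = R$75.83 − R$40.4777 = R$35.35.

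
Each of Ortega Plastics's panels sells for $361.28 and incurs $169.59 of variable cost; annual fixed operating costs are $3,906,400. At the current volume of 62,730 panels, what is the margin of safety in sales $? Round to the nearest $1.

$15,300,664

Contribution margin per unit = $361.28 − $169.59 = $191.69. Break-even units = $3,906,400 ÷ $191.69 = 20,378.74; break-even revenue = 20,378.74 × $361.28 = $7,362,429.92.
Actual sales revenue = 62,730 × $361.28 = $22,663,094.40.
Margin of safety = $22,663,094.40 − $7,362,429.92 = $15,300,664.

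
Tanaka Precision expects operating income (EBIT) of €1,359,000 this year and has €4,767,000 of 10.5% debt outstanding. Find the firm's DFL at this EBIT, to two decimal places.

1.58

Annual interest charges come to €500,535.00.
DFL = EBIT ÷ (EBIT − I) = €1,359,000 ÷ (€1,359,000 − €500,535.00) = €1,359,000 ÷ €858,465.00 = 1.5831.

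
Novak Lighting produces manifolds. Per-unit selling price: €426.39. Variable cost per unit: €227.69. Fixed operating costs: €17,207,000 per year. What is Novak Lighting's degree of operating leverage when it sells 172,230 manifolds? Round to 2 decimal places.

2.01

Contribution at this volume is 172,230 × €198.70 = €34,222,101.00.
Operating income = contribution − fixed costs = €34,222,101.00 − €17,207,000 = €17,015,101.00.
DOL = contribution ÷ EBIT = €34,222,101.00 ÷ €17,015,101.00 = 2.0113.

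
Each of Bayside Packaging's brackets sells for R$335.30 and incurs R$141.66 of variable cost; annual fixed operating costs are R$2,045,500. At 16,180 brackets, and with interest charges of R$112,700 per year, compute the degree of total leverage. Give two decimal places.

3.21

At 16,180 units, contribution = 16,180 × R$193.64 = R$3,133,095.20.
EBIT = R$3,133,095.20 − R$2,045,500 = R$1,087,595.20. Interest = R$112,700.00, so EBIT − I = R$974,895.20.
DCL = contribution ÷ (EBIT − I) = R$3,133,095.20 ÷ R$974,895.20 = 3.2138.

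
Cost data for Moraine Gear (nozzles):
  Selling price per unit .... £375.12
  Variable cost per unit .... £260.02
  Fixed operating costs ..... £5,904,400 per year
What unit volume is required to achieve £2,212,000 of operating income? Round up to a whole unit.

70,517 nozzles

Contribution margin per unit = £375.12 − £260.02 = £115.10.
Units = (FC + target) / CM = (£5,904,400 + £2,212,000) / £115.10 = 70,516.07, so 70,517 nozzles.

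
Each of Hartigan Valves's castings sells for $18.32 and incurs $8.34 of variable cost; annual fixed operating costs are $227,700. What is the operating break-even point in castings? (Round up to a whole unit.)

Unit CM = price − variable cost = $18.32 − $8.34 = $9.98.
Break-even volume = fixed costs ÷ CM per unit = $227,700 ÷ $9.98 = 22,815.63, so 22,816 castings.

22,816 castings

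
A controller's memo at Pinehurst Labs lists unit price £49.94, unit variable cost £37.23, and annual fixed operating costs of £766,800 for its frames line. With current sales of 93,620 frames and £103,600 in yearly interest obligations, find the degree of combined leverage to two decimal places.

Total contribution margin = 93,620 × £12.71 = £1,189,910.20.
Subtracting fixed costs: EBIT = £1,189,910.20 − £766,800 = £423,110.20. Interest = £103,600.00.
DOL = £1,189,910.20 ÷ £423,110.20 = 2.8123; DFL = £423,110.20 ÷ £319,510.20 = 1.3242.
Combined leverage = 2.8123 × 1.3242 = 3.7240.

3.72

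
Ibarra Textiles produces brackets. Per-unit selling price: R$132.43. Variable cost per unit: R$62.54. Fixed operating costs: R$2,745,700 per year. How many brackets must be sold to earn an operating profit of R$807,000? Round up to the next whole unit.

Each unit contributes R$132.43 − R$62.54 = R$69.89.
Required volume = (fixed costs + target profit) ÷ CM = (R$2,745,700 + R$807,000) ÷ R$69.89 = 50,832.74, so 50,833 brackets.

50,833 brackets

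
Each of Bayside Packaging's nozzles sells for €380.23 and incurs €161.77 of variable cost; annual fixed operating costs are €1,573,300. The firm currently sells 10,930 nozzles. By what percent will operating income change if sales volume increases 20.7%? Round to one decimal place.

+60.7%

At 10,930 units, contribution = 10,930 × €218.46 = €2,387,767.80.
Operating income = contribution − fixed costs = €2,387,767.80 − €1,573,300 = €814,467.80.
Degree of operating leverage = €2,387,767.80 / €814,467.80 = 2.9317.
Operating income changes by 2.9317 × +20.7% = +60.7%.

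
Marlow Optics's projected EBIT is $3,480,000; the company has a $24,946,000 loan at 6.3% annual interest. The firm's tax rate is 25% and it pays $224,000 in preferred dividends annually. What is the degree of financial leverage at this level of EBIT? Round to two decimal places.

Interest = $1,571,598.00.
Preferred dividends grossed up pre-tax: $224,000 / (1 − 0.25) = $298,666.67.
DFL = EBIT ÷ [EBIT − I − D_p/(1−t)] = $3,480,000 ÷ [$3,480,000 − $1,571,598.00 − $298,666.67] = $3,480,000 ÷ $1,609,735.33 = 2.1618.

2.16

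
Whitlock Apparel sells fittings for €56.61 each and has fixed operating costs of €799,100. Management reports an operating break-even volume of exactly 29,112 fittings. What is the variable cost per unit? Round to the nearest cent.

€29.16

At break-even, FC = Q × (P − VC), so P − VC = €799,100 ÷ 29,112 = €27.4492.
Variable cost per unit = €56.61 − €27.4492 = €29.16.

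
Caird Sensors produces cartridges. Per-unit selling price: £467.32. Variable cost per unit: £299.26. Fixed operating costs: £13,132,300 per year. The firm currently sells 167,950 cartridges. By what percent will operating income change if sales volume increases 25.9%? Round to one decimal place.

Contribution at this volume is 167,950 × £168.06 = £28,225,677.00.
EBIT = £28,225,677.00 − £13,132,300 = £15,093,377.00.
DOL = contribution ÷ EBIT = £28,225,677.00 ÷ £15,093,377.00 = 1.8701.
%ΔEBIT = DOL × %ΔSales = 1.8701 × +25.9% = +48.4%.

+48.4%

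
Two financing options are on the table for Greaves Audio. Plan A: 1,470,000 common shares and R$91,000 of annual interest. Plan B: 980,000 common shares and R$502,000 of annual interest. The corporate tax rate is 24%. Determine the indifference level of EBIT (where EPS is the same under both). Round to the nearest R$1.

At indifference, (EBIT − 91,000)(1 − t)/1,470,000 = (EBIT − 502,000)(1 − t)/980,000.
The (1 − t) factor cancels: (EBIT − 91,000) × 980,000 = (EBIT − 502,000) × 1,470,000.
EBIT × (1,470,000 − 980,000) = 502,000 × 1,470,000 − 91,000 × 980,000 = 648,760,000,000, so EBIT = 648,760,000,000 ÷ 490,000 = 1,324,000.00.

R$1,324,000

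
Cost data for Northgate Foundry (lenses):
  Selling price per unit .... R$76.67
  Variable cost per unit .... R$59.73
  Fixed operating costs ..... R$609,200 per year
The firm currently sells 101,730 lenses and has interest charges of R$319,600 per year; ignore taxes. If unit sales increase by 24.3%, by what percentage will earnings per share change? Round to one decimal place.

+52.7%

At 101,730 units, contribution = 101,730 × R$16.94 = R$1,723,306.20.
EBIT = R$1,723,306.20 − R$609,200 = R$1,114,106.20.
After interest of R$319,600.00, pre-tax earnings = R$794,506.20.
Degree of combined leverage = contribution ÷ (EBIT − I) = R$1,723,306.20 ÷ R$794,506.20 = 2.1690.
EPS therefore changes by 2.1690 × (+24.3%) = +52.7%.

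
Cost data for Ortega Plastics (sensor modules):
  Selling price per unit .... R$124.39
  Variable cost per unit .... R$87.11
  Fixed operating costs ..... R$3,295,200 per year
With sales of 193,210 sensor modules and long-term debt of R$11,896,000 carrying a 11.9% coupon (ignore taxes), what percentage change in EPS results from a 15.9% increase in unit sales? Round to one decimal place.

+46.0%

Contribution at this volume is 193,210 × R$37.28 = R$7,202,868.80.
Operating income = contribution − fixed costs = R$7,202,868.80 − R$3,295,200 = R$3,907,668.80.
Interest = R$1,415,624.00, so EBIT − I = R$2,492,044.80.
Degree of combined leverage = contribution ÷ (EBIT − I) = R$7,202,868.80 ÷ R$2,492,044.80 = 2.8903.
EPS therefore changes by 2.8903 × (+15.9%) = +46.0%.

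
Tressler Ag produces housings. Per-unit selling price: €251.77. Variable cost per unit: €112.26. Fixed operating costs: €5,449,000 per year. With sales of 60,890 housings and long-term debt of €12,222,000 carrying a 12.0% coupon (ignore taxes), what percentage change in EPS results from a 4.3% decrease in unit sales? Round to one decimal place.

At 60,890 units, contribution = 60,890 × €139.51 = €8,494,763.90.
Subtracting fixed costs: EBIT = €8,494,763.90 − €5,449,000 = €3,045,763.90.
Interest = €1,466,640.00, so EBIT − I = €1,579,123.90.
DCL = total CM / (EBIT − I) = €8,494,763.90 / €1,579,123.90 = 5.3794.
EPS therefore changes by 5.3794 × (-4.3%) = -23.1%.

-23.1%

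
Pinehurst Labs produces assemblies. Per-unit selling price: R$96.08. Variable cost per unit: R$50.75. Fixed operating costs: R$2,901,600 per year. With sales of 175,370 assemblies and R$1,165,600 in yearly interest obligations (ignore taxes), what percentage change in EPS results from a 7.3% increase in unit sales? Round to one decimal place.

+14.9%

At 175,370 units, contribution = 175,370 × R$45.33 = R$7,949,522.10.
Subtracting fixed costs: EBIT = R$7,949,522.10 − R$2,901,600 = R$5,047,922.10.
After interest of R$1,165,600.00, pre-tax earnings = R$3,882,322.10.
Degree of combined leverage = contribution ÷ (EBIT − I) = R$7,949,522.10 ÷ R$3,882,322.10 = 2.0476.
%ΔEPS = DCL × %ΔSales = 2.0476 × +7.3% = +14.9%.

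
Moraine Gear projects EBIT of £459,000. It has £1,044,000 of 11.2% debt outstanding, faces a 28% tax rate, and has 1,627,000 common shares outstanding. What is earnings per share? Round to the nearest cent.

£0.15

Pre-tax income = £459,000 − £116,928.00 = £342,072.00.
Net income = £342,072.00 × (1 − 0.28) = £246,291.84.
EPS = £246,291.84 ÷ 1,627,000 = £0.15.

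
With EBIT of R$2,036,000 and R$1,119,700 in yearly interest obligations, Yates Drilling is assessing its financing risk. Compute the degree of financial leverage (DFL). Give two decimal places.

2.22

Interest = R$1,119,700.00.
DFL = EBIT ÷ (EBIT − I) = R$2,036,000 ÷ (R$2,036,000 − R$1,119,700.00) = R$2,036,000 ÷ R$916,300.00 = 2.2220.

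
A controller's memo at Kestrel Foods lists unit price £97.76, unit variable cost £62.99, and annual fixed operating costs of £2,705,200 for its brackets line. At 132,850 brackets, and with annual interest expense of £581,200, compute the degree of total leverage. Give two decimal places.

Total contribution margin = 132,850 × £34.77 = £4,619,194.50.
Operating income = contribution − fixed costs = £4,619,194.50 − £2,705,200 = £1,913,994.50. Interest = £581,200.00.
DOL = £4,619,194.50 ÷ £1,913,994.50 = 2.4134; DFL = £1,913,994.50 ÷ £1,332,794.50 = 1.4361.
Combined leverage = 2.4134 × 1.4361 = 3.4659.

3.47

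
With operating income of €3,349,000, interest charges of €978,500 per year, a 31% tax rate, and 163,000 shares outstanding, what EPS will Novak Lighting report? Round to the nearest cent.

Pre-tax income = €3,349,000 − €978,500.00 = €2,370,500.00.
After tax at 31%: net income = €2,370,500.00 × 0.69 = €1,635,645.00.
Per share: €1,635,645.00 / 163,000 shares = €10.03.

€10.03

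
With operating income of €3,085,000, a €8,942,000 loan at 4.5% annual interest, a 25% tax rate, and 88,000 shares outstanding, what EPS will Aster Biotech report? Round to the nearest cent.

€22.86

Pre-tax income = €3,085,000 − €402,390.00 = €2,682,610.00.
After tax at 25%: net income = €2,682,610.00 × 0.75 = €2,011,957.50.
EPS = €2,011,957.50 ÷ 88,000 = €22.86.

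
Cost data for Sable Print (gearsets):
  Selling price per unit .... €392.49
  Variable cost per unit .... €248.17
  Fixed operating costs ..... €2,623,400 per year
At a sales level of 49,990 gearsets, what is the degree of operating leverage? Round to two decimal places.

Contribution at this volume is 49,990 × €144.32 = €7,214,556.80.
Subtracting fixed costs: EBIT = €7,214,556.80 − €2,623,400 = €4,591,156.80.
DOL = contribution ÷ EBIT = €7,214,556.80 ÷ €4,591,156.80 = 1.5714.

1.57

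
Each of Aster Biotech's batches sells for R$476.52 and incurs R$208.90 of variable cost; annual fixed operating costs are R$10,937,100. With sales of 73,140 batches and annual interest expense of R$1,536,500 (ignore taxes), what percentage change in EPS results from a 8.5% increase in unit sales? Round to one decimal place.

At 73,140 units, contribution = 73,140 × R$267.62 = R$19,573,726.80.
EBIT = R$19,573,726.80 − R$10,937,100 = R$8,636,626.80.
Interest = R$1,536,500.00, so EBIT − I = R$7,100,126.80.
DCL = total CM / (EBIT − I) = R$19,573,726.80 / R$7,100,126.80 = 2.7568.
%ΔEPS = DCL × %ΔSales = 2.7568 × +8.5% = +23.4%.

+23.4%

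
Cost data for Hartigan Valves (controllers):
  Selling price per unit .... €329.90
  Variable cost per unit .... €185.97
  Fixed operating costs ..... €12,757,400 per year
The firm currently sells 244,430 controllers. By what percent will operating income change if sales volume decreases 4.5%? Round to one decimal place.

-7.1%

At 244,430 units, contribution = 244,430 × €143.93 = €35,180,809.90.
Operating income = contribution − fixed costs = €35,180,809.90 − €12,757,400 = €22,423,409.90.
So DOL = total CM / EBIT = €35,180,809.90 / €22,423,409.90 = 1.5689.
Operating income changes by 1.5689 × -4.5% = -7.1%.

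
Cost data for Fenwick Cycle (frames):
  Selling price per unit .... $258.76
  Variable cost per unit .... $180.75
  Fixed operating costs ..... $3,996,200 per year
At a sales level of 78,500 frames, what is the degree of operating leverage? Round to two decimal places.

Contribution at this volume is 78,500 × $78.01 = $6,123,785.00.
Subtracting fixed costs: EBIT = $6,123,785.00 − $3,996,200 = $2,127,585.00.
DOL = contribution ÷ EBIT = $6,123,785.00 ÷ $2,127,585.00 = 2.8783.

2.88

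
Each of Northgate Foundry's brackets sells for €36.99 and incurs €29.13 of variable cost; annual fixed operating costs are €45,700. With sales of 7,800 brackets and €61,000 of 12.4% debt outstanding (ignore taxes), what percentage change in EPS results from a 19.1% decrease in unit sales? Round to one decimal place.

Total contribution margin = 7,800 × €7.86 = €61,308.00.
Operating income = contribution − fixed costs = €61,308.00 − €45,700 = €15,608.00.
After interest of €7,564.00, pre-tax earnings = €8,044.00.
Degree of combined leverage = contribution ÷ (EBIT − I) = €61,308.00 ÷ €8,044.00 = 7.6216.
EPS therefore changes by 7.6216 × (-19.1%) = -145.6%.

-145.6%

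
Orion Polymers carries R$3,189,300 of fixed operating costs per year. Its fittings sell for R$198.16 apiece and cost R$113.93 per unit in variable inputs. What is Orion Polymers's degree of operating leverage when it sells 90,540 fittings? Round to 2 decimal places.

Contribution at this volume is 90,540 × R$84.23 = R$7,626,184.20.
Operating income = contribution − fixed costs = R$7,626,184.20 − R$3,189,300 = R$4,436,884.20.
So DOL = total CM / EBIT = R$7,626,184.20 / R$4,436,884.20 = 1.7188.

1.72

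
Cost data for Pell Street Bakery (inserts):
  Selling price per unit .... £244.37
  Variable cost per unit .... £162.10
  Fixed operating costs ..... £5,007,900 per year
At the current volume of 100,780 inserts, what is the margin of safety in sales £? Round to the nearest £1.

Each unit contributes £244.37 − £162.10 = £82.27. Break-even units = £5,007,900 ÷ £82.27 = 60,871.52; break-even revenue = 60,871.52 × £244.37 = £14,875,173.49.
Actual sales revenue = 100,780 × £244.37 = £24,627,608.60.
Margin of safety = £24,627,608.60 − £14,875,173.49 = £9,752,435.

£9,752,435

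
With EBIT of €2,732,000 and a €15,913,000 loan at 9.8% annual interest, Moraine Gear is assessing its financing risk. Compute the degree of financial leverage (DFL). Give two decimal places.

2.33

Annual interest charges come to €1,559,474.00.
Degree of financial leverage = EBIT / (EBIT − interest) = €2,732,000 / €1,172,526.00 = 2.3300.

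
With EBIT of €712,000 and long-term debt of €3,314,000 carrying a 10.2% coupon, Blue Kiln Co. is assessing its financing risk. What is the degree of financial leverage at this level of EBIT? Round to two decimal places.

1.90

Interest = €338,028.00.
DFL = EBIT ÷ (EBIT − I) = €712,000 ÷ (€712,000 − €338,028.00) = €712,000 ÷ €373,972.00 = 1.9039.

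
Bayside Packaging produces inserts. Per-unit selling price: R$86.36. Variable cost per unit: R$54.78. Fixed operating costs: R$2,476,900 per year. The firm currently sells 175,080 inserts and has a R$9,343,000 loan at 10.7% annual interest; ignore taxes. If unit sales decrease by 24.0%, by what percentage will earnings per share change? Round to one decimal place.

Contribution at this volume is 175,080 × R$31.58 = R$5,529,026.40.
Subtracting fixed costs: EBIT = R$5,529,026.40 − R$2,476,900 = R$3,052,126.40.
After interest of R$999,701.00, pre-tax earnings = R$2,052,425.40.
DCL = total CM / (EBIT − I) = R$5,529,026.40 / R$2,052,425.40 = 2.6939.
EPS therefore changes by 2.6939 × (-24.0%) = -64.7%.

-64.7%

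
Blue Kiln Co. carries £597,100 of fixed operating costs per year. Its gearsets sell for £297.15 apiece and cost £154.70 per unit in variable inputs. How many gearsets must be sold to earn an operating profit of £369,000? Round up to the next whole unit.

Contribution margin per unit = £297.15 − £154.70 = £142.45.
Required volume = (fixed costs + target profit) ÷ CM = (£597,100 + £369,000) ÷ £142.45 = 6,782.03, so 6,783 gearsets.

6,783 gearsets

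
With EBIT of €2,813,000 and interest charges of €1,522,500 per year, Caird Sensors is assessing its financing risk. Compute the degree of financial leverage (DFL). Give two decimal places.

Annual interest charges come to €1,522,500.00.
Degree of financial leverage = EBIT / (EBIT − interest) = €2,813,000 / €1,290,500.00 = 2.1798.

2.18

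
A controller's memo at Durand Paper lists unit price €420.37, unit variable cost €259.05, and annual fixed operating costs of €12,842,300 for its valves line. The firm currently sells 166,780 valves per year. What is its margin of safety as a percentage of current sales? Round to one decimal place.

Unit CM = price − variable cost = €420.37 − €259.05 = €161.32. Break-even units = €12,842,300 ÷ €161.32 = 79,607.61; break-even revenue = 79,607.61 × €420.37 = €33,464,651.94.
Actual sales revenue = 166,780 × €420.37 = €70,109,308.60.
Margin of safety = (€70,109,308.60 − €33,464,651.94) ÷ €70,109,308.60 = 52.3%.

52.3%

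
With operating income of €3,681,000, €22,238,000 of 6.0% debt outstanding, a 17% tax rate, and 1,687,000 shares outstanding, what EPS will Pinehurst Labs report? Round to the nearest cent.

Interest = €1,334,280.00, so EBT = €3,681,000 − €1,334,280.00 = €2,346,720.00.
Net income = €2,346,720.00 × (1 − 0.17) = €1,947,777.60.
Per share: €1,947,777.60 / 1,687,000 shares = €1.15.

€1.15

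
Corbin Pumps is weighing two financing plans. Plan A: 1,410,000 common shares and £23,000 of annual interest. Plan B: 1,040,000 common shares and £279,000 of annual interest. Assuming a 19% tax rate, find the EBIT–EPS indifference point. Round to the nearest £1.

At indifference, (EBIT − 23,000)(1 − t)/1,410,000 = (EBIT − 279,000)(1 − t)/1,040,000.
Cancelling (1 − t) and cross-multiplying: 1,040,000·(EBIT − 23,000) = 1,410,000·(EBIT − 279,000).
Solving, EBIT = (279,000·1,410,000 − 23,000·1,040,000) / (1,410,000 − 1,040,000) = 369,470,000,000 / 370,000 = 998,567.57.

£998,568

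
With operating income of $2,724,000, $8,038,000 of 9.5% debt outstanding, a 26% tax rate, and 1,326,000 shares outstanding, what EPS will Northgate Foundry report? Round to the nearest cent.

$1.09

Interest = $763,610.00, so EBT = $2,724,000 − $763,610.00 = $1,960,390.00.
Net income = $1,960,390.00 × (1 − 0.26) = $1,450,688.60.
Per share: $1,450,688.60 / 1,326,000 shares = $1.09.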